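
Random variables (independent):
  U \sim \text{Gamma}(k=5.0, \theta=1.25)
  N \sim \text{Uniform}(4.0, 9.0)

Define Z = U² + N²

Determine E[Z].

E[Z] = E[U²] + E[N²]
E[U²] = Var(U) + E[U]² = 7.8125 + 39.0625 = 46.875
E[N²] = Var(N) + E[N]² = 2.0833333 + 42.25 = 44.333333
E[Z] = 46.875 + 44.333333 = 91.208333

91.208333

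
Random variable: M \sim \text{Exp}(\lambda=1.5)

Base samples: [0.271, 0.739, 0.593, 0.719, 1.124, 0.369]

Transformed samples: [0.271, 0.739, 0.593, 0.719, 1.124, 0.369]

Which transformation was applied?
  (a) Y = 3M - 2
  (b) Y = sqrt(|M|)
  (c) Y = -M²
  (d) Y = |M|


Checking option (d) Y = |M|:
  M = 0.271 -> Y = 0.271 ✓
  M = 0.739 -> Y = 0.739 ✓
  M = 0.593 -> Y = 0.593 ✓
All samples match this transformation.

(d) |M|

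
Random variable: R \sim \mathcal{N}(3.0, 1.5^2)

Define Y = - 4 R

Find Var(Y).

For Y = aR + b: Var(Y) = a² * Var(R)
Var(R) = 1.5^2 = 2.25
Var(Y) = (-4)² * 2.25 = 16 * 2.25 = 36

36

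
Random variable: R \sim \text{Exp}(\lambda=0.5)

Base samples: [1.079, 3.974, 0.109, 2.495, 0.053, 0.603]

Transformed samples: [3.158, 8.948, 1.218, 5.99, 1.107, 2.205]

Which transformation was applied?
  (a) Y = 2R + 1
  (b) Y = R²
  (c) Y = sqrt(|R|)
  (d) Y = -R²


Checking option (a) Y = 2R + 1:
  R = 1.079 -> Y = 3.158 ✓
  R = 3.974 -> Y = 8.948 ✓
  R = 0.109 -> Y = 1.218 ✓
All samples match this transformation.

(a) 2R + 1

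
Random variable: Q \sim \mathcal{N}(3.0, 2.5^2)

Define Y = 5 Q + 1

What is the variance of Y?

For Y = aQ + b: Var(Y) = a² * Var(Q)
Var(Q) = 2.5^2 = 6.25
Var(Y) = 5² * 6.25 = 25 * 6.25 = 156.25

156.25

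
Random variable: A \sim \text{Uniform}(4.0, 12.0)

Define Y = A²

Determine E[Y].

E[A²] = Var(A) + (E[A])² = 5.3333333 + 64 = 69.333333

69.333333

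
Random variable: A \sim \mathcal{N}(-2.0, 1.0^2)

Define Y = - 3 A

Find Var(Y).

For Y = aA + b: Var(Y) = a² * Var(A)
Var(A) = 1.0^2 = 1
Var(Y) = (-3)² * 1 = 9 * 1 = 9

9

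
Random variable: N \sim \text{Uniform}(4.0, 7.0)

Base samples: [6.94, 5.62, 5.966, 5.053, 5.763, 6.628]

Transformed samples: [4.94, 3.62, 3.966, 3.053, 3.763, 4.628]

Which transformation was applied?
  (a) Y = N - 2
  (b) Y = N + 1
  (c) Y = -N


Checking option (a) Y = N - 2:
  N = 6.94 -> Y = 4.94 ✓
  N = 5.62 -> Y = 3.62 ✓
  N = 5.966 -> Y = 3.966 ✓
All samples match this transformation.

(a) N - 2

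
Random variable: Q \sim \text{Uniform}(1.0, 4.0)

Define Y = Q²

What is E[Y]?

E[Q²] = Var(Q) + (E[Q])² = 0.75 + 6.25 = 7

7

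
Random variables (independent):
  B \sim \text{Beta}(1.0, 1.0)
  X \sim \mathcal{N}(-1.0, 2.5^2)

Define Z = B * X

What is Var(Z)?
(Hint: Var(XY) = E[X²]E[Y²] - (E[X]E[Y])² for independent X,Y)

Var(XY) = E[X²]E[Y²] - (E[X]E[Y])²
E[B] = 0.5, Var(B) = 0.083333333
E[X] = -1, Var(X) = 6.25
E[B²] = 0.083333333 + 0.5² = 0.33333333
E[X²] = 6.25 + (-1)² = 7.25
Var(Z) = 0.33333333*7.25 - (0.5*(-1))²
= 2.4166667 - 0.25 = 2.1666667

2.1666667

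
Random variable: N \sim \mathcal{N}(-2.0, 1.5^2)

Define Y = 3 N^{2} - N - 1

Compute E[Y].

E[Y] = 3*E[N²] - 1*E[N] - 1
E[N] = -2
E[N²] = Var(N) + (E[N])² = 2.25 + 4 = 6.25
E[Y] = 3*6.25 - 1*(-2) - 1 = 19.75

19.75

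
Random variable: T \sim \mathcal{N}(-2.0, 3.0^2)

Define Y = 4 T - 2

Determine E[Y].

For Y = 4T - 2:
E[Y] = 4 * E[T] - 2
E[T] = -2.0 = -2
E[Y] = 4 * (-2) - 2 = -10

-10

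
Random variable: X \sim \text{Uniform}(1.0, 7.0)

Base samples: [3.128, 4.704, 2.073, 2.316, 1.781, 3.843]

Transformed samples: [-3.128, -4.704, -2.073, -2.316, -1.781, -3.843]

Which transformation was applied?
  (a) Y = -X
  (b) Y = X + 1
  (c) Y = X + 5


Checking option (a) Y = -X:
  X = 3.128 -> Y = -3.128 ✓
  X = 4.704 -> Y = -4.704 ✓
  X = 2.073 -> Y = -2.073 ✓
All samples match this transformation.

(a) -X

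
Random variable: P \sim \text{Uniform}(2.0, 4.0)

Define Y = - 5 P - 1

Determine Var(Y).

For Y = aP + b: Var(Y) = a² * Var(P)
Var(P) = (4 - 2)^2/12 = 0.33333333
Var(Y) = (-5)² * 0.33333333 = 25 * 0.33333333 = 8.3333333

8.3333333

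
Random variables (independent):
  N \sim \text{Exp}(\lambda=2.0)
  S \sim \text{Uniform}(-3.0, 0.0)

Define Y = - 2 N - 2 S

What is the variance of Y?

For independent RVs: Var(aX + bY) = a²Var(X) + b²Var(Y)
Var(N) = 0.25
Var(S) = 0.75
Var(Y) = (-2)²*0.25 + (-2)²*0.75
= 4*0.25 + 4*0.75 = 4

4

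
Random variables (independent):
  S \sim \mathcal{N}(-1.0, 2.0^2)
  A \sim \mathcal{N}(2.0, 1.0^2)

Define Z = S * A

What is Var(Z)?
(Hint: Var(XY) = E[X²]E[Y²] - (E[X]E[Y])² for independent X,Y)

Var(XY) = E[X²]E[Y²] - (E[X]E[Y])²
E[S] = -1, Var(S) = 4
E[A] = 2, Var(A) = 1
E[S²] = 4 + (-1)² = 5
E[A²] = 1 + 2² = 5
Var(Z) = 5*5 - (-1*2)²
= 25 - 4 = 21

21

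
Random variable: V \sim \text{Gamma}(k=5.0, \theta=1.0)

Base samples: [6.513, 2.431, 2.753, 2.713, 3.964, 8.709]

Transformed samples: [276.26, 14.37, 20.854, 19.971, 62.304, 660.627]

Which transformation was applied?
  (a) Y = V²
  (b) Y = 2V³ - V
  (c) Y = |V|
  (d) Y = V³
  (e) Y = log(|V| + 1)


Checking option (d) Y = V³:
  V = 6.513 -> Y = 276.26 ✓
  V = 2.431 -> Y = 14.37 ✓
  V = 2.753 -> Y = 20.854 ✓
All samples match this transformation.

(d) V³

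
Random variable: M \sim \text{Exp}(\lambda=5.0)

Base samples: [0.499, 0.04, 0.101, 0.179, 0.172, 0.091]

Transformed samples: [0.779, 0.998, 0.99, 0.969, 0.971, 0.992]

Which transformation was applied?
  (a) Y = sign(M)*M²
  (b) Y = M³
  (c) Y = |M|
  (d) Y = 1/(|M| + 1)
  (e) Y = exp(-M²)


Checking option (e) Y = exp(-M²):
  M = 0.499 -> Y = 0.779 ✓
  M = 0.04 -> Y = 0.998 ✓
  M = 0.101 -> Y = 0.99 ✓
All samples match this transformation.

(e) exp(-M²)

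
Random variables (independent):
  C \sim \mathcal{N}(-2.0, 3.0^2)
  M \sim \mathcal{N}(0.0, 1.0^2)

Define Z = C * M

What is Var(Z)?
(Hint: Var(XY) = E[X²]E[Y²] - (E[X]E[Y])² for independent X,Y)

Var(XY) = E[X²]E[Y²] - (E[X]E[Y])²
E[C] = -2, Var(C) = 9
E[M] = 0, Var(M) = 1
E[C²] = 9 + (-2)² = 13
E[M²] = 1 + 0² = 1
Var(Z) = 13*1 - (-2*0)²
= 13 - 0 = 13

13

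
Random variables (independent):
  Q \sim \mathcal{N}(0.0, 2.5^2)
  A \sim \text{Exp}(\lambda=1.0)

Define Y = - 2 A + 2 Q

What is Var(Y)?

For independent RVs: Var(aX + bY) = a²Var(X) + b²Var(Y)
Var(Q) = 6.25
Var(A) = 1
Var(Y) = 2²*6.25 + (-2)²*1
= 4*6.25 + 4*1 = 29

29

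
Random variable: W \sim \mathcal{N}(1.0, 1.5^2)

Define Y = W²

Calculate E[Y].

Using E[X²] = Var(X) + (E[X])²:
E[W] = 1
Var(W) = 1.5^2 = 2.25
E[W²] = 2.25 + 1² = 2.25 + 1 = 3.25

3.25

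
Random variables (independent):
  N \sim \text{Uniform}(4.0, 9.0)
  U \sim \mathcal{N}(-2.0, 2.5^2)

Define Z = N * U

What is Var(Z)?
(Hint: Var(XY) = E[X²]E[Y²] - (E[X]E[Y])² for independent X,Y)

Var(XY) = E[X²]E[Y²] - (E[X]E[Y])²
E[N] = 6.5, Var(N) = 2.0833333
E[U] = -2, Var(U) = 6.25
E[N²] = 2.0833333 + 6.5² = 44.333333
E[U²] = 6.25 + (-2)² = 10.25
Var(Z) = 44.333333*10.25 - (6.5*(-2))²
= 454.41667 - 169 = 285.41667

285.41667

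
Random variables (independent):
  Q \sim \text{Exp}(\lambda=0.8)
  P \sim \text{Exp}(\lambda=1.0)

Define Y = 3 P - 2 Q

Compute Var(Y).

For independent RVs: Var(aX + bY) = a²Var(X) + b²Var(Y)
Var(Q) = 1.5625
Var(P) = 1
Var(Y) = (-2)²*1.5625 + 3²*1
= 4*1.5625 + 9*1 = 15.25

15.25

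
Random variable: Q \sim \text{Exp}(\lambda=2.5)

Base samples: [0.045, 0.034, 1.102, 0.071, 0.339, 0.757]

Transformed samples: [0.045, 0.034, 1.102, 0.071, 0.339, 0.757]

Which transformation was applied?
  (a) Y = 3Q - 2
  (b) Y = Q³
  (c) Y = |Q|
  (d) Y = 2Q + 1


Checking option (c) Y = |Q|:
  Q = 0.045 -> Y = 0.045 ✓
  Q = 0.034 -> Y = 0.034 ✓
  Q = 1.102 -> Y = 1.102 ✓
All samples match this transformation.

(c) |Q|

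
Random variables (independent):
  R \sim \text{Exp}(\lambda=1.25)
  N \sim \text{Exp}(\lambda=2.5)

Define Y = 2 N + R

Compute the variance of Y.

For independent RVs: Var(aX + bY) = a²Var(X) + b²Var(Y)
Var(R) = 0.64
Var(N) = 0.16
Var(Y) = 1²*0.64 + 2²*0.16
= 1*0.64 + 4*0.16 = 1.28

1.28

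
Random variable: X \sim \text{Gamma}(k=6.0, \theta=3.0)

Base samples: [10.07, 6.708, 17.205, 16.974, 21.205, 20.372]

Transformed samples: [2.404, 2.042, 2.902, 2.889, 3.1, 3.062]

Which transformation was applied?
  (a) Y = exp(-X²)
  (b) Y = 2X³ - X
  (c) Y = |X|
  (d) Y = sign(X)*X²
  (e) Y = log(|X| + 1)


Checking option (e) Y = log(|X| + 1):
  X = 10.07 -> Y = 2.404 ✓
  X = 6.708 -> Y = 2.042 ✓
  X = 17.205 -> Y = 2.902 ✓
All samples match this transformation.

(e) log(|X| + 1)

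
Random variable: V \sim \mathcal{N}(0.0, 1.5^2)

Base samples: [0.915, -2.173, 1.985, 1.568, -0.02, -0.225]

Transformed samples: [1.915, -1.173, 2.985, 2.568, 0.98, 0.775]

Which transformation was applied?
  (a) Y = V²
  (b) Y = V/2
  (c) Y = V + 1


Checking option (c) Y = V + 1:
  V = 0.915 -> Y = 1.915 ✓
  V = -2.173 -> Y = -1.173 ✓
  V = 1.985 -> Y = 2.985 ✓
All samples match this transformation.

(c) V + 1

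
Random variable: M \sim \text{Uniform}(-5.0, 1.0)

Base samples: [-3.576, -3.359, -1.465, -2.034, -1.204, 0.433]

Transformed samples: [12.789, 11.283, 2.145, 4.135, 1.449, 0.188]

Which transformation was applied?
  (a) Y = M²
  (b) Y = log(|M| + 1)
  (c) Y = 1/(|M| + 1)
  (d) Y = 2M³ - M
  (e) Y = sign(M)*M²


Checking option (a) Y = M²:
  M = -3.576 -> Y = 12.789 ✓
  M = -3.359 -> Y = 11.283 ✓
  M = -1.465 -> Y = 2.145 ✓
All samples match this transformation.

(a) M²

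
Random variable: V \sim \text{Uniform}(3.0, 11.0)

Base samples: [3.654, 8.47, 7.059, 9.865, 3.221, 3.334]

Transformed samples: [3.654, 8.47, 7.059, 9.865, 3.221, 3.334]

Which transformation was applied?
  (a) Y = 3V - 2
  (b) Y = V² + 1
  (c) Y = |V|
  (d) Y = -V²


Checking option (c) Y = |V|:
  V = 3.654 -> Y = 3.654 ✓
  V = 8.47 -> Y = 8.47 ✓
  V = 7.059 -> Y = 7.059 ✓
All samples match this transformation.

(c) |V|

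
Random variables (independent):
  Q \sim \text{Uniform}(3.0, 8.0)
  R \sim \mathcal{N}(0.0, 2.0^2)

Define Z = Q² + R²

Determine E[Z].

E[Z] = E[Q²] + E[R²]
E[Q²] = Var(Q) + E[Q]² = 2.0833333 + 30.25 = 32.333333
E[R²] = Var(R) + E[R]² = 4 + 0 = 4
E[Z] = 32.333333 + 4 = 36.333333

36.333333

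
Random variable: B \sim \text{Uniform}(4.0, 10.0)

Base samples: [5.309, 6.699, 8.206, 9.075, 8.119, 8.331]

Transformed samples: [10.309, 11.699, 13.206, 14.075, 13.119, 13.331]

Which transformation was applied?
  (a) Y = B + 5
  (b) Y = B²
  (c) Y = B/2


Checking option (a) Y = B + 5:
  B = 5.309 -> Y = 10.309 ✓
  B = 6.699 -> Y = 11.699 ✓
  B = 8.206 -> Y = 13.206 ✓
All samples match this transformation.

(a) B + 5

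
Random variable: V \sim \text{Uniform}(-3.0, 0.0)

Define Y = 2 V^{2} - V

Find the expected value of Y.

E[Y] = 2*E[V²] - 1*E[V]
E[V] = -1.5
E[V²] = Var(V) + (E[V])² = 0.75 + 2.25 = 3
E[Y] = 2*3 - 1*(-1.5) = 7.5

7.5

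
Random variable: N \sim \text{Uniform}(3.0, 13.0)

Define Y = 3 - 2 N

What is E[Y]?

For Y = -2N + 3:
E[Y] = -2 * E[N] + 3
E[N] = (3 + 13)/2 = 8
E[Y] = -2 * 8 + 3 = -13

-13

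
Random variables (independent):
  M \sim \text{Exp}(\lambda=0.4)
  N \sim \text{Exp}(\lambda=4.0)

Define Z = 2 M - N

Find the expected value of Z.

E[Z] = 2*E[M] - 1*E[N]
E[M] = 2.5
E[N] = 0.25
E[Z] = 2*2.5 - 1*0.25 = 4.75

4.75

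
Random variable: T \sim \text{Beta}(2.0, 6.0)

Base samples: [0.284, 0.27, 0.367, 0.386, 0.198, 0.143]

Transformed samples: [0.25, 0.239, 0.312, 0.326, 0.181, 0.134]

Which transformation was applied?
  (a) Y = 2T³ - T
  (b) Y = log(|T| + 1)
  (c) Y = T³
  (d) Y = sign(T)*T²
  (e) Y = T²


Checking option (b) Y = log(|T| + 1):
  T = 0.284 -> Y = 0.25 ✓
  T = 0.27 -> Y = 0.239 ✓
  T = 0.367 -> Y = 0.312 ✓
All samples match this transformation.

(b) log(|T| + 1)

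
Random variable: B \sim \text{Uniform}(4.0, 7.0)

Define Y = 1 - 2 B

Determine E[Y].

For Y = -2B + 1:
E[Y] = -2 * E[B] + 1
E[B] = (4 + 7)/2 = 5.5
E[Y] = -2 * 5.5 + 1 = -10

-10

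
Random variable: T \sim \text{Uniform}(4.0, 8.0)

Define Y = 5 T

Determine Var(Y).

For Y = aT + b: Var(Y) = a² * Var(T)
Var(T) = (8 - 4)^2/12 = 1.3333333
Var(Y) = 5² * 1.3333333 = 25 * 1.3333333 = 33.333333

33.333333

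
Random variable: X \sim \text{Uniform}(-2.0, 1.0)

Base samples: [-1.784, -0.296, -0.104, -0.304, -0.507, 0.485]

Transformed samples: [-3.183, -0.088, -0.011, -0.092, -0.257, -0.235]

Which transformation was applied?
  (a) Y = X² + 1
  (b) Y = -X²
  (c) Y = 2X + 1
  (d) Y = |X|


Checking option (b) Y = -X²:
  X = -1.784 -> Y = -3.183 ✓
  X = -0.296 -> Y = -0.088 ✓
  X = -0.104 -> Y = -0.011 ✓
All samples match this transformation.

(b) -X²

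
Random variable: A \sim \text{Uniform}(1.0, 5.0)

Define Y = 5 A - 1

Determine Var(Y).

For Y = aA + b: Var(Y) = a² * Var(A)
Var(A) = (5 - 1)^2/12 = 1.3333333
Var(Y) = 5² * 1.3333333 = 25 * 1.3333333 = 33.333333

33.333333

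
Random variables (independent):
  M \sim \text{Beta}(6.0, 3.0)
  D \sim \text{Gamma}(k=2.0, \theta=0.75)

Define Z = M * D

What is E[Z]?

For independent RVs: E[XY] = E[X]*E[Y]
E[M] = 0.66666667
E[D] = 1.5
E[Z] = 0.66666667 * 1.5 = 1

1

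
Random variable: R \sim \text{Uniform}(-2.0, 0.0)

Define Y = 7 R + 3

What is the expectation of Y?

For Y = 7R + 3:
E[Y] = 7 * E[R] + 3
E[R] = (-2 + 0)/2 = -1
E[Y] = 7 * (-1) + 3 = -4

-4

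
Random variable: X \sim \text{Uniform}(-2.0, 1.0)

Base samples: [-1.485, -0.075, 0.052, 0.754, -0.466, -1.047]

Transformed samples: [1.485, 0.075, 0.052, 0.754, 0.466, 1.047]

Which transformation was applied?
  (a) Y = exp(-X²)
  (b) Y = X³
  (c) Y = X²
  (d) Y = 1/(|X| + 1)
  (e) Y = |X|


Checking option (e) Y = |X|:
  X = -1.485 -> Y = 1.485 ✓
  X = -0.075 -> Y = 0.075 ✓
  X = 0.052 -> Y = 0.052 ✓
All samples match this transformation.

(e) |X|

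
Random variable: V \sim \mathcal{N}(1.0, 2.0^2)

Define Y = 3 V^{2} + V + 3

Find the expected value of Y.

E[Y] = 3*E[V²] + 1*E[V] + 3
E[V] = 1
E[V²] = Var(V) + (E[V])² = 4 + 1 = 5
E[Y] = 3*5 + 1*1 + 3 = 19

19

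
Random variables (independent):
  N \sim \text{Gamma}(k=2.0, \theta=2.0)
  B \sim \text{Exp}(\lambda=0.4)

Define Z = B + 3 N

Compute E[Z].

E[Z] = 3*E[N] + 1*E[B]
E[N] = 4
E[B] = 2.5
E[Z] = 3*4 + 1*2.5 = 14.5

14.5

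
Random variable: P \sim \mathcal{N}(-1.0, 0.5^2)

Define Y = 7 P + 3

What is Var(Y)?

For Y = aP + b: Var(Y) = a² * Var(P)
Var(P) = 0.5^2 = 0.25
Var(Y) = 7² * 0.25 = 49 * 0.25 = 12.25

12.25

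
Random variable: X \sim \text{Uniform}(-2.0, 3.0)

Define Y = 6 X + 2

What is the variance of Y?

For Y = aX + b: Var(Y) = a² * Var(X)
Var(X) = (3 + 2)^2/12 = 2.0833333
Var(Y) = 6² * 2.0833333 = 36 * 2.0833333 = 75

75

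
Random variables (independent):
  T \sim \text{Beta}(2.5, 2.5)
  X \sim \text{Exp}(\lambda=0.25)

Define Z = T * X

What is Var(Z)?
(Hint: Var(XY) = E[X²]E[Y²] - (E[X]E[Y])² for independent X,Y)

Var(XY) = E[X²]E[Y²] - (E[X]E[Y])²
E[T] = 0.5, Var(T) = 0.041666667
E[X] = 4, Var(X) = 16
E[T²] = 0.041666667 + 0.5² = 0.29166667
E[X²] = 16 + 4² = 32
Var(Z) = 0.29166667*32 - (0.5*4)²
= 9.3333333 - 4 = 5.3333333

5.3333333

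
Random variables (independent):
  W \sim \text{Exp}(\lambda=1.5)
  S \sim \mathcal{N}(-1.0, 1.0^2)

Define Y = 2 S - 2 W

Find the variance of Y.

For independent RVs: Var(aX + bY) = a²Var(X) + b²Var(Y)
Var(W) = 0.44444444
Var(S) = 1
Var(Y) = (-2)²*0.44444444 + 2²*1
= 4*0.44444444 + 4*1 = 5.7777778

5.7777778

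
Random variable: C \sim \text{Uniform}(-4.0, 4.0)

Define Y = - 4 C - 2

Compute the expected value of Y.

For Y = -4C - 2:
E[Y] = -4 * E[C] - 2
E[C] = (-4 + 4)/2 = 0
E[Y] = -4 * 0 - 2 = -2

-2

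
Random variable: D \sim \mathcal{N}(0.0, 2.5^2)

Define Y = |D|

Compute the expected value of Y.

For X ~ N(0, 2.5²), E[|X|] = sigma * sqrt(2/pi)
= 2.5 * sqrt(2/pi) = 1.9947114

1.9947114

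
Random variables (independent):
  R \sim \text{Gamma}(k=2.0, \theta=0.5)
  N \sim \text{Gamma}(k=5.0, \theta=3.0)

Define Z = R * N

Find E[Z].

For independent RVs: E[XY] = E[X]*E[Y]
E[R] = 1
E[N] = 15
E[Z] = 1 * 15 = 15

15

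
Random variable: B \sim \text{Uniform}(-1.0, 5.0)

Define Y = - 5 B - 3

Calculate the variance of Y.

For Y = aB + b: Var(Y) = a² * Var(B)
Var(B) = (5 + 1)^2/12 = 3
Var(Y) = (-5)² * 3 = 25 * 3 = 75

75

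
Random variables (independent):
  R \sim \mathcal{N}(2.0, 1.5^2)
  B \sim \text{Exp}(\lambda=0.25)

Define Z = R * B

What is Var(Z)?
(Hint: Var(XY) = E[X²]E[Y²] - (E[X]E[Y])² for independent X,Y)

Var(XY) = E[X²]E[Y²] - (E[X]E[Y])²
E[R] = 2, Var(R) = 2.25
E[B] = 4, Var(B) = 16
E[R²] = 2.25 + 2² = 6.25
E[B²] = 16 + 4² = 32
Var(Z) = 6.25*32 - (2*4)²
= 200 - 64 = 136

136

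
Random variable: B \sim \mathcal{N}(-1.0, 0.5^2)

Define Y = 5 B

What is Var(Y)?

For Y = aB + b: Var(Y) = a² * Var(B)
Var(B) = 0.5^2 = 0.25
Var(Y) = 5² * 0.25 = 25 * 0.25 = 6.25

6.25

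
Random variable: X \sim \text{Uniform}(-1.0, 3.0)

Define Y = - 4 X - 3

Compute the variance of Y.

For Y = aX + b: Var(Y) = a² * Var(X)
Var(X) = (3 + 1)^2/12 = 1.3333333
Var(Y) = (-4)² * 1.3333333 = 16 * 1.3333333 = 21.333333

21.333333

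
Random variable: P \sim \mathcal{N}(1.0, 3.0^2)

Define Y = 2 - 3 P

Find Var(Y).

For Y = aP + b: Var(Y) = a² * Var(P)
Var(P) = 3.0^2 = 9
Var(Y) = (-3)² * 9 = 9 * 9 = 81

81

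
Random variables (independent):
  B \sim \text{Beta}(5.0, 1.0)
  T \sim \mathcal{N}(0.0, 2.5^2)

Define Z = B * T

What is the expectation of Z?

For independent RVs: E[XY] = E[X]*E[Y]
E[B] = 0.83333333
E[T] = 0
E[Z] = 0.83333333 * 0 = 0

0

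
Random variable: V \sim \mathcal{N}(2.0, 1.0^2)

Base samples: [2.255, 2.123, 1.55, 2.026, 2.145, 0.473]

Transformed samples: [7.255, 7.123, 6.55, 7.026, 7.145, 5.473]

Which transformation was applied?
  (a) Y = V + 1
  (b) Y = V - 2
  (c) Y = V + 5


Checking option (c) Y = V + 5:
  V = 2.255 -> Y = 7.255 ✓
  V = 2.123 -> Y = 7.123 ✓
  V = 1.55 -> Y = 6.55 ✓
All samples match this transformation.

(c) V + 5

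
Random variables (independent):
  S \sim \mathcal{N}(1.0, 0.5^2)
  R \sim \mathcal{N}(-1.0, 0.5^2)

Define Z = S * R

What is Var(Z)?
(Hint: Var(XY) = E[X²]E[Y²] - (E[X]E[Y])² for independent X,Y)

Var(XY) = E[X²]E[Y²] - (E[X]E[Y])²
E[S] = 1, Var(S) = 0.25
E[R] = -1, Var(R) = 0.25
E[S²] = 0.25 + 1² = 1.25
E[R²] = 0.25 + (-1)² = 1.25
Var(Z) = 1.25*1.25 - (1*(-1))²
= 1.5625 - 1 = 0.5625

0.5625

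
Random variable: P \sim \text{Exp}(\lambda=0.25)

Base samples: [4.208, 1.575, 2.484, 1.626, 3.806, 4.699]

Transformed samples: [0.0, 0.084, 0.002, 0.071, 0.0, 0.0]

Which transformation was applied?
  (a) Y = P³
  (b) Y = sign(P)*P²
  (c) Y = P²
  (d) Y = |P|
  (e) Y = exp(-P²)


Checking option (e) Y = exp(-P²):
  P = 4.208 -> Y = 0.0 ✓
  P = 1.575 -> Y = 0.084 ✓
  P = 2.484 -> Y = 0.002 ✓
All samples match this transformation.

(e) exp(-P²)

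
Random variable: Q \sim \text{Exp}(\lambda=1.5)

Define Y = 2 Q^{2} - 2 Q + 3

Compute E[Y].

E[Y] = 2*E[Q²] - 2*E[Q] + 3
E[Q] = 0.66666667
E[Q²] = Var(Q) + (E[Q])² = 0.44444444 + 0.44444444 = 0.88888889
E[Y] = 2*0.88888889 - 2*0.66666667 + 3 = 3.4444444

3.4444444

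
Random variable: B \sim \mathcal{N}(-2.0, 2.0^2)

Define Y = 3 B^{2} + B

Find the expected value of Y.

E[Y] = 3*E[B²] + 1*E[B]
E[B] = -2
E[B²] = Var(B) + (E[B])² = 4 + 4 = 8
E[Y] = 3*8 + 1*(-2) = 22

22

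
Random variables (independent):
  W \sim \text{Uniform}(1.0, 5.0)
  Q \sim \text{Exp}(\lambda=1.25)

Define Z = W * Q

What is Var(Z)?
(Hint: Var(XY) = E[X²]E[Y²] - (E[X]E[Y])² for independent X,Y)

Var(XY) = E[X²]E[Y²] - (E[X]E[Y])²
E[W] = 3, Var(W) = 1.3333333
E[Q] = 0.8, Var(Q) = 0.64
E[W²] = 1.3333333 + 3² = 10.333333
E[Q²] = 0.64 + 0.8² = 1.28
Var(Z) = 10.333333*1.28 - (3*0.8)²
= 13.226667 - 5.76 = 7.4666667

7.4666667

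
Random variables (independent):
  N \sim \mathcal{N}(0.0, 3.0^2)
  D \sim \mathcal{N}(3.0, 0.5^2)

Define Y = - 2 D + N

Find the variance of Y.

For independent RVs: Var(aX + bY) = a²Var(X) + b²Var(Y)
Var(N) = 9
Var(D) = 0.25
Var(Y) = 1²*9 + (-2)²*0.25
= 1*9 + 4*0.25 = 10

10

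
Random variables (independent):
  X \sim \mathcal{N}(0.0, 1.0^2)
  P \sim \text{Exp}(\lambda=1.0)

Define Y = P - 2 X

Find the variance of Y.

For independent RVs: Var(aX + bY) = a²Var(X) + b²Var(Y)
Var(X) = 1
Var(P) = 1
Var(Y) = (-2)²*1 + 1²*1
= 4*1 + 1*1 = 5

5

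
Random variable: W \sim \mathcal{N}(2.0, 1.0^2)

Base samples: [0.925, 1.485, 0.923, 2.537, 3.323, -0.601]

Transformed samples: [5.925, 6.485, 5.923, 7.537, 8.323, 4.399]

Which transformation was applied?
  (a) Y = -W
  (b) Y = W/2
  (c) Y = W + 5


Checking option (c) Y = W + 5:
  W = 0.925 -> Y = 5.925 ✓
  W = 1.485 -> Y = 6.485 ✓
  W = 0.923 -> Y = 5.923 ✓
All samples match this transformation.

(c) W + 5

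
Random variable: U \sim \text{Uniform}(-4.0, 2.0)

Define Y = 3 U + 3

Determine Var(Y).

For Y = aU + b: Var(Y) = a² * Var(U)
Var(U) = (2 + 4)^2/12 = 3
Var(Y) = 3² * 3 = 9 * 3 = 27

27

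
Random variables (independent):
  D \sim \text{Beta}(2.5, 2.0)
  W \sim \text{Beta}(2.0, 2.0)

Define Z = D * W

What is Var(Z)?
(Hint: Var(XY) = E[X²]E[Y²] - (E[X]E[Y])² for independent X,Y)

Var(XY) = E[X²]E[Y²] - (E[X]E[Y])²
E[D] = 0.55555556, Var(D) = 0.044893378
E[W] = 0.5, Var(W) = 0.05
E[D²] = 0.044893378 + 0.55555556² = 0.35353535
E[W²] = 0.05 + 0.5² = 0.3
Var(Z) = 0.35353535*0.3 - (0.55555556*0.5)²
= 0.10606061 - 0.077160494 = 0.028900112

0.028900112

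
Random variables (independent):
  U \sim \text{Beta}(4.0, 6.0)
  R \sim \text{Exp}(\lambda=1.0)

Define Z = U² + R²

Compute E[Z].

E[Z] = E[U²] + E[R²]
E[U²] = Var(U) + E[U]² = 0.021818182 + 0.16 = 0.18181818
E[R²] = Var(R) + E[R]² = 1 + 1 = 2
E[Z] = 0.18181818 + 2 = 2.1818182

2.1818182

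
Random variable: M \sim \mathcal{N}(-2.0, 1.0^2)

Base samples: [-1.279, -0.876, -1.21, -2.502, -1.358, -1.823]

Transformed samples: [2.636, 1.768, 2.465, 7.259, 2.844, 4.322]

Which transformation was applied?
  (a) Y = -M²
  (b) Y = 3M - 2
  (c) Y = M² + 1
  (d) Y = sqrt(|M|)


Checking option (c) Y = M² + 1:
  M = -1.279 -> Y = 2.636 ✓
  M = -0.876 -> Y = 1.768 ✓
  M = -1.21 -> Y = 2.465 ✓
All samples match this transformation.

(c) M² + 1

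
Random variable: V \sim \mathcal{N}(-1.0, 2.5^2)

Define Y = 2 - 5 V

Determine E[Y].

For Y = -5V + 2:
E[Y] = -5 * E[V] + 2
E[V] = -1.0 = -1
E[Y] = -5 * (-1) + 2 = 7

7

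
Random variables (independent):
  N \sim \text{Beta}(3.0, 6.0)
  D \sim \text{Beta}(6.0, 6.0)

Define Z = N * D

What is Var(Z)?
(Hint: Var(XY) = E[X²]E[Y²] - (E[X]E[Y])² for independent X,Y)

Var(XY) = E[X²]E[Y²] - (E[X]E[Y])²
E[N] = 0.33333333, Var(N) = 0.022222222
E[D] = 0.5, Var(D) = 0.019230769
E[N²] = 0.022222222 + 0.33333333² = 0.13333333
E[D²] = 0.019230769 + 0.5² = 0.26923077
Var(Z) = 0.13333333*0.26923077 - (0.33333333*0.5)²
= 0.035897436 - 0.027777778 = 0.0081196581

0.0081196581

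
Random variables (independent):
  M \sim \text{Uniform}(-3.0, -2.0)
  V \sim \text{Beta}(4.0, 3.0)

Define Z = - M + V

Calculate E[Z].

E[Z] = -1*E[M] + 1*E[V]
E[M] = -2.5
E[V] = 0.57142857
E[Z] = -1*(-2.5) + 1*0.57142857 = 3.0714286

3.0714286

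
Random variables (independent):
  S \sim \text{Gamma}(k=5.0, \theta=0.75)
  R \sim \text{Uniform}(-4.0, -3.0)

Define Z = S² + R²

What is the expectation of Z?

E[Z] = E[S²] + E[R²]
E[S²] = Var(S) + E[S]² = 2.8125 + 14.0625 = 16.875
E[R²] = Var(R) + E[R]² = 0.083333333 + 12.25 = 12.333333
E[Z] = 16.875 + 12.333333 = 29.208333

29.208333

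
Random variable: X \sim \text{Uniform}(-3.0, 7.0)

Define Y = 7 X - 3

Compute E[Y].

For Y = 7X - 3:
E[Y] = 7 * E[X] - 3
E[X] = (-3 + 7)/2 = 2
E[Y] = 7 * 2 - 3 = 11

11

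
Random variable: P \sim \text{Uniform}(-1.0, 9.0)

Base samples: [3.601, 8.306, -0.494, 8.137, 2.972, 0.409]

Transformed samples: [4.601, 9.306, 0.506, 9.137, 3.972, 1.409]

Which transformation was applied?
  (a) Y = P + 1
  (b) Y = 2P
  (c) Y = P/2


Checking option (a) Y = P + 1:
  P = 3.601 -> Y = 4.601 ✓
  P = 8.306 -> Y = 9.306 ✓
  P = -0.494 -> Y = 0.506 ✓
All samples match this transformation.

(a) P + 1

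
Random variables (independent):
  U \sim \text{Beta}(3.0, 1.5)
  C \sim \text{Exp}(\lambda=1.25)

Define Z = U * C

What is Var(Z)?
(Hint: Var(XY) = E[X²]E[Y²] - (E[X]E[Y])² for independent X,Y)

Var(XY) = E[X²]E[Y²] - (E[X]E[Y])²
E[U] = 0.66666667, Var(U) = 0.04040404
E[C] = 0.8, Var(C) = 0.64
E[U²] = 0.04040404 + 0.66666667² = 0.48484848
E[C²] = 0.64 + 0.8² = 1.28
Var(Z) = 0.48484848*1.28 - (0.66666667*0.8)²
= 0.62060606 - 0.28444444 = 0.33616162

0.33616162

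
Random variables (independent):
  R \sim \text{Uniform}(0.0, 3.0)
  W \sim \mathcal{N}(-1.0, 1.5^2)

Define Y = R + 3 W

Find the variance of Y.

For independent RVs: Var(aX + bY) = a²Var(X) + b²Var(Y)
Var(R) = 0.75
Var(W) = 2.25
Var(Y) = 1²*0.75 + 3²*2.25
= 1*0.75 + 9*2.25 = 21

21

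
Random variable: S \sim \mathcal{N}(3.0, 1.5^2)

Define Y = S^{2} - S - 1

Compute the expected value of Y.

E[Y] = 1*E[S²] - 1*E[S] - 1
E[S] = 3
E[S²] = Var(S) + (E[S])² = 2.25 + 9 = 11.25
E[Y] = 1*11.25 - 1*3 - 1 = 7.25

7.25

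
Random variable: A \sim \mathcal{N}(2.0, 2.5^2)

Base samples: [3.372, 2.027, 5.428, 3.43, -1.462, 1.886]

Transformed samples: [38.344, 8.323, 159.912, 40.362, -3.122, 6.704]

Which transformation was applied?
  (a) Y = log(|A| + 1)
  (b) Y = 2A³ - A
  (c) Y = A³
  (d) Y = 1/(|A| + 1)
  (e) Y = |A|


Checking option (c) Y = A³:
  A = 3.372 -> Y = 38.344 ✓
  A = 2.027 -> Y = 8.323 ✓
  A = 5.428 -> Y = 159.912 ✓
All samples match this transformation.

(c) A³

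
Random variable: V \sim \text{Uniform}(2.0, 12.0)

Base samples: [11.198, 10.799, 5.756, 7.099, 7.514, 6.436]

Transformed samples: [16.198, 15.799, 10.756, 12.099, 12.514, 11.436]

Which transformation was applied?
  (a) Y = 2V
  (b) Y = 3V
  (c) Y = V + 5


Checking option (c) Y = V + 5:
  V = 11.198 -> Y = 16.198 ✓
  V = 10.799 -> Y = 15.799 ✓
  V = 5.756 -> Y = 10.756 ✓
All samples match this transformation.

(c) V + 5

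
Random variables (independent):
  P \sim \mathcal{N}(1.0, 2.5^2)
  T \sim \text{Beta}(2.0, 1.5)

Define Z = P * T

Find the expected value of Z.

For independent RVs: E[XY] = E[X]*E[Y]
E[P] = 1
E[T] = 0.57142857
E[Z] = 1 * 0.57142857 = 0.57142857

0.57142857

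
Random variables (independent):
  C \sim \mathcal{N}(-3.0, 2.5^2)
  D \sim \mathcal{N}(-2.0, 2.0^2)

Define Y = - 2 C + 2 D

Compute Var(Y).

For independent RVs: Var(aX + bY) = a²Var(X) + b²Var(Y)
Var(C) = 6.25
Var(D) = 4
Var(Y) = (-2)²*6.25 + 2²*4
= 4*6.25 + 4*4 = 41

41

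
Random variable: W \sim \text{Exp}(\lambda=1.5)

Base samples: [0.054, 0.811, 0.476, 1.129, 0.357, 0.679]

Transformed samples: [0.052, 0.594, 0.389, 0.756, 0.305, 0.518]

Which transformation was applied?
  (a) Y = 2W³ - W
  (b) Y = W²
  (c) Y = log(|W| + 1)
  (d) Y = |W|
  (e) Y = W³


Checking option (c) Y = log(|W| + 1):
  W = 0.054 -> Y = 0.052 ✓
  W = 0.811 -> Y = 0.594 ✓
  W = 0.476 -> Y = 0.389 ✓
All samples match this transformation.

(c) log(|W| + 1)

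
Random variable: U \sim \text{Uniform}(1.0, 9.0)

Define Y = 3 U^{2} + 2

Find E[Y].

E[Y] = 3*E[U²] + 2
E[U] = 5
E[U²] = Var(U) + (E[U])² = 5.3333333 + 25 = 30.333333
E[Y] = 3*30.333333 + 2 = 93

93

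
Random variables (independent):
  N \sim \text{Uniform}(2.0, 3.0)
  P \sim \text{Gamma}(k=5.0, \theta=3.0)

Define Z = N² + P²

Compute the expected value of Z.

E[Z] = E[N²] + E[P²]
E[N²] = Var(N) + E[N]² = 0.083333333 + 6.25 = 6.3333333
E[P²] = Var(P) + E[P]² = 45 + 225 = 270
E[Z] = 6.3333333 + 270 = 276.33333

276.33333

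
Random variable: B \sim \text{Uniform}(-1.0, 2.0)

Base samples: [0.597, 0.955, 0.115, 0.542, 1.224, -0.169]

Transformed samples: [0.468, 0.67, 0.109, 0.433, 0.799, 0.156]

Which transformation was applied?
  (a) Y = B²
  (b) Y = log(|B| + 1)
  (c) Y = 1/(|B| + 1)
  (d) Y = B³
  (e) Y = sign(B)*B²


Checking option (b) Y = log(|B| + 1):
  B = 0.597 -> Y = 0.468 ✓
  B = 0.955 -> Y = 0.67 ✓
  B = 0.115 -> Y = 0.109 ✓
All samples match this transformation.

(b) log(|B| + 1)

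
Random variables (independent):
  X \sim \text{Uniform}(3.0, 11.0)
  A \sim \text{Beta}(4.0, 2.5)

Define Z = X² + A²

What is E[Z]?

E[Z] = E[X²] + E[A²]
E[X²] = Var(X) + E[X]² = 5.3333333 + 49 = 54.333333
E[A²] = Var(A) + E[A]² = 0.031558185 + 0.37869822 = 0.41025641
E[Z] = 54.333333 + 0.41025641 = 54.74359

54.74359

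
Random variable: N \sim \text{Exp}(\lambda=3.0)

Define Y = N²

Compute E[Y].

Using E[X²] = Var(X) + (E[X])²:
E[N] = 0.33333333
Var(N) = 1/3.0^2 = 0.11111111
E[N²] = 0.11111111 + 0.33333333² = 0.11111111 + 0.11111111 = 0.22222222

0.22222222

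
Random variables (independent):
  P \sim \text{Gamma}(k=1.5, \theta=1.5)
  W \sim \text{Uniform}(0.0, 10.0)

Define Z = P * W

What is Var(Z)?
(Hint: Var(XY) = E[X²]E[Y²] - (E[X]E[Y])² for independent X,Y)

Var(XY) = E[X²]E[Y²] - (E[X]E[Y])²
E[P] = 2.25, Var(P) = 3.375
E[W] = 5, Var(W) = 8.3333333
E[P²] = 3.375 + 2.25² = 8.4375
E[W²] = 8.3333333 + 5² = 33.333333
Var(Z) = 8.4375*33.333333 - (2.25*5)²
= 281.25 - 126.5625 = 154.6875

154.6875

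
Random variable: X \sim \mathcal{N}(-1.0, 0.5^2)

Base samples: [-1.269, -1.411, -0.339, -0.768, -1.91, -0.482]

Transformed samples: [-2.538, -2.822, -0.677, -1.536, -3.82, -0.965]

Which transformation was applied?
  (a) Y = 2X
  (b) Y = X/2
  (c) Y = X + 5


Checking option (a) Y = 2X:
  X = -1.269 -> Y = -2.538 ✓
  X = -1.411 -> Y = -2.822 ✓
  X = -0.339 -> Y = -0.677 ✓
All samples match this transformation.

(a) 2X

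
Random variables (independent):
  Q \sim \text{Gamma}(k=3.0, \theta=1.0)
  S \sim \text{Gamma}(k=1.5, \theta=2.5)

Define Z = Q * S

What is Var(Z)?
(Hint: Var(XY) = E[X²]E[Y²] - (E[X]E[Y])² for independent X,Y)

Var(XY) = E[X²]E[Y²] - (E[X]E[Y])²
E[Q] = 3, Var(Q) = 3
E[S] = 3.75, Var(S) = 9.375
E[Q²] = 3 + 3² = 12
E[S²] = 9.375 + 3.75² = 23.4375
Var(Z) = 12*23.4375 - (3*3.75)²
= 281.25 - 126.5625 = 154.6875

154.6875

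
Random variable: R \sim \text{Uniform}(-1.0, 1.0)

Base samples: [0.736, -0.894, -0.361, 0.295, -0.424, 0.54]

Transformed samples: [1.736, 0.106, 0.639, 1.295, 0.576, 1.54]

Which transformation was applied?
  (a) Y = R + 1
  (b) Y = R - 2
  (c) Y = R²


Checking option (a) Y = R + 1:
  R = 0.736 -> Y = 1.736 ✓
  R = -0.894 -> Y = 0.106 ✓
  R = -0.361 -> Y = 0.639 ✓
All samples match this transformation.

(a) R + 1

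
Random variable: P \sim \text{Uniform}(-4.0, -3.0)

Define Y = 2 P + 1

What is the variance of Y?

For Y = aP + b: Var(Y) = a² * Var(P)
Var(P) = (-3 + 4)^2/12 = 0.083333333
Var(Y) = 2² * 0.083333333 = 4 * 0.083333333 = 0.33333333

0.33333333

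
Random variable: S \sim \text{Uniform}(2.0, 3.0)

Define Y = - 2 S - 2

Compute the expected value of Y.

For Y = -2S - 2:
E[Y] = -2 * E[S] - 2
E[S] = (2 + 3)/2 = 2.5
E[Y] = -2 * 2.5 - 2 = -7

-7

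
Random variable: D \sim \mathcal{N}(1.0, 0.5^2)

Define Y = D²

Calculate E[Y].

E[D²] = Var(D) + (E[D])² = 0.25 + 1 = 1.25

1.25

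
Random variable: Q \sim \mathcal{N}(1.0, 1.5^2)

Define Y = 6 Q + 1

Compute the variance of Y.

For Y = aQ + b: Var(Y) = a² * Var(Q)
Var(Q) = 1.5^2 = 2.25
Var(Y) = 6² * 2.25 = 36 * 2.25 = 81

81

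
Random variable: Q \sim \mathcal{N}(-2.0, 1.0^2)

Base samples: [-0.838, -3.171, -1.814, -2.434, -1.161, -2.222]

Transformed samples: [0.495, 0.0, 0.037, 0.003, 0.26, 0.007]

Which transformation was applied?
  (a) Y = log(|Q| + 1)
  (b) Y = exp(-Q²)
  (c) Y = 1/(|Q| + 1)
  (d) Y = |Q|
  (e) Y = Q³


Checking option (b) Y = exp(-Q²):
  Q = -0.838 -> Y = 0.495 ✓
  Q = -3.171 -> Y = 0.0 ✓
  Q = -1.814 -> Y = 0.037 ✓
All samples match this transformation.

(b) exp(-Q²)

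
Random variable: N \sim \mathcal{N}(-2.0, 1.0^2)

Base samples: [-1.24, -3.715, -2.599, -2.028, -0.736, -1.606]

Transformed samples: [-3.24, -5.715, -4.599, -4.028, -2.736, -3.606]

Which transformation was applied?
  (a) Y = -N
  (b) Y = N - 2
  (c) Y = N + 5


Checking option (b) Y = N - 2:
  N = -1.24 -> Y = -3.24 ✓
  N = -3.715 -> Y = -5.715 ✓
  N = -2.599 -> Y = -4.599 ✓
All samples match this transformation.

(b) N - 2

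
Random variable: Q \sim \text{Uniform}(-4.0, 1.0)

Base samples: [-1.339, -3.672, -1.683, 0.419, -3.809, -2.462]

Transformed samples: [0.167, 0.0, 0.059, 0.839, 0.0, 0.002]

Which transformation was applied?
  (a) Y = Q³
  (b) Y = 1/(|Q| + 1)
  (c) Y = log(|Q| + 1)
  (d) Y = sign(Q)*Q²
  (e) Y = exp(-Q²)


Checking option (e) Y = exp(-Q²):
  Q = -1.339 -> Y = 0.167 ✓
  Q = -3.672 -> Y = 0.0 ✓
  Q = -1.683 -> Y = 0.059 ✓
All samples match this transformation.

(e) exp(-Q²)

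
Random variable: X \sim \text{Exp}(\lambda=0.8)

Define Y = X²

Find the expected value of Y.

E[X²] = Var(X) + (E[X])² = 1.5625 + 1.5625 = 3.125

3.125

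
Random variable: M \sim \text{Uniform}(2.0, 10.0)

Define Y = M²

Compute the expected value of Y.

Using E[X²] = Var(X) + (E[X])²:
E[M] = 6
Var(M) = (10 - 2)^2/12 = 5.3333333
E[M²] = 5.3333333 + 6² = 5.3333333 + 36 = 41.333333

41.333333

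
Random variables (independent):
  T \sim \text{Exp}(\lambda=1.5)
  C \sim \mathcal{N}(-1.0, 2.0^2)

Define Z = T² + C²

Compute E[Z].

E[Z] = E[T²] + E[C²]
E[T²] = Var(T) + E[T]² = 0.44444444 + 0.44444444 = 0.88888889
E[C²] = Var(C) + E[C]² = 4 + 1 = 5
E[Z] = 0.88888889 + 5 = 5.8888889

5.8888889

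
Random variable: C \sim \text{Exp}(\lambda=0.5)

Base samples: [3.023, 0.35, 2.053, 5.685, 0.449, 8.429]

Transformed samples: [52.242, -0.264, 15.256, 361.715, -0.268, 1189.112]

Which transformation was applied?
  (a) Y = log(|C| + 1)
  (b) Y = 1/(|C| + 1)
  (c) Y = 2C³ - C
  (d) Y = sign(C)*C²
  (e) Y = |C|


Checking option (c) Y = 2C³ - C:
  C = 3.023 -> Y = 52.242 ✓
  C = 0.35 -> Y = -0.264 ✓
  C = 2.053 -> Y = 15.256 ✓
All samples match this transformation.

(c) 2C³ - C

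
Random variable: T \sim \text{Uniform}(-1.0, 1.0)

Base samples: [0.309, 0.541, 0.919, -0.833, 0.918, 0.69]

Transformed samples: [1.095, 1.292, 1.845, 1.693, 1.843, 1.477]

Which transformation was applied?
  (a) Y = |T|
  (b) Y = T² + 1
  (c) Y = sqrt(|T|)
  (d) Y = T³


Checking option (b) Y = T² + 1:
  T = 0.309 -> Y = 1.095 ✓
  T = 0.541 -> Y = 1.292 ✓
  T = 0.919 -> Y = 1.845 ✓
All samples match this transformation.

(b) T² + 1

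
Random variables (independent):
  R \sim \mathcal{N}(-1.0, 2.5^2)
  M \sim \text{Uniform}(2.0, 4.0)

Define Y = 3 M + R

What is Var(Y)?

For independent RVs: Var(aX + bY) = a²Var(X) + b²Var(Y)
Var(R) = 6.25
Var(M) = 0.33333333
Var(Y) = 1²*6.25 + 3²*0.33333333
= 1*6.25 + 9*0.33333333 = 9.25

9.25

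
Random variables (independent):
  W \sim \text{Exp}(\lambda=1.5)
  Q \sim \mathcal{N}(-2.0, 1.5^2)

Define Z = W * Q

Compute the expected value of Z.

For independent RVs: E[XY] = E[X]*E[Y]
E[W] = 0.66666667
E[Q] = -2
E[Z] = 0.66666667 * (-2) = -1.3333333

-1.3333333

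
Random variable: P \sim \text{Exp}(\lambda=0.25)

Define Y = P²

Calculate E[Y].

Using E[X²] = Var(X) + (E[X])²:
E[P] = 4
Var(P) = 1/0.25^2 = 16
E[P²] = 16 + 4² = 16 + 16 = 32

32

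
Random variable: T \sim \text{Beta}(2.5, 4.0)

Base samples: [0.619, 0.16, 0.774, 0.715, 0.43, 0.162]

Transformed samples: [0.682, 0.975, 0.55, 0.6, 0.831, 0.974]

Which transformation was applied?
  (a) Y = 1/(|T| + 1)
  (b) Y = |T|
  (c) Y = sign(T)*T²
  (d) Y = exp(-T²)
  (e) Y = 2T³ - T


Checking option (d) Y = exp(-T²):
  T = 0.619 -> Y = 0.682 ✓
  T = 0.16 -> Y = 0.975 ✓
  T = 0.774 -> Y = 0.55 ✓
All samples match this transformation.

(d) exp(-T²)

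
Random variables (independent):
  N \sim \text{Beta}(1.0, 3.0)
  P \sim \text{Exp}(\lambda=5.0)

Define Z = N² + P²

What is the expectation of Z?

E[Z] = E[N²] + E[P²]
E[N²] = Var(N) + E[N]² = 0.0375 + 0.0625 = 0.1
E[P²] = Var(P) + E[P]² = 0.04 + 0.04 = 0.08
E[Z] = 0.1 + 0.08 = 0.18

0.18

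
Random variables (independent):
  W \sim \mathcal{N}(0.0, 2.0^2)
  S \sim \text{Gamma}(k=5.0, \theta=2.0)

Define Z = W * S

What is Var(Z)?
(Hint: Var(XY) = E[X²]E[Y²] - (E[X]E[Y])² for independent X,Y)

Var(XY) = E[X²]E[Y²] - (E[X]E[Y])²
E[W] = 0, Var(W) = 4
E[S] = 10, Var(S) = 20
E[W²] = 4 + 0² = 4
E[S²] = 20 + 10² = 120
Var(Z) = 4*120 - (0*10)²
= 480 - 0 = 480

480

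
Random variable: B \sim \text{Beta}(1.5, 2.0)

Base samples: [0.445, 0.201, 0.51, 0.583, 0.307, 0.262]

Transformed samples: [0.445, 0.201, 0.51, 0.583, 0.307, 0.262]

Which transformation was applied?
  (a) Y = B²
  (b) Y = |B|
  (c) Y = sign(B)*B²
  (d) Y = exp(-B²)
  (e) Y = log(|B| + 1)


Checking option (b) Y = |B|:
  B = 0.445 -> Y = 0.445 ✓
  B = 0.201 -> Y = 0.201 ✓
  B = 0.51 -> Y = 0.51 ✓
All samples match this transformation.

(b) |B|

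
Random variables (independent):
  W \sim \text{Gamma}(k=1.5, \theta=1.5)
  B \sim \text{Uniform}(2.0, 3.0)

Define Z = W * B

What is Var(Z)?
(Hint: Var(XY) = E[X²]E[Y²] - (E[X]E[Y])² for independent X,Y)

Var(XY) = E[X²]E[Y²] - (E[X]E[Y])²
E[W] = 2.25, Var(W) = 3.375
E[B] = 2.5, Var(B) = 0.083333333
E[W²] = 3.375 + 2.25² = 8.4375
E[B²] = 0.083333333 + 2.5² = 6.3333333
Var(Z) = 8.4375*6.3333333 - (2.25*2.5)²
= 53.4375 - 31.640625 = 21.796875

21.796875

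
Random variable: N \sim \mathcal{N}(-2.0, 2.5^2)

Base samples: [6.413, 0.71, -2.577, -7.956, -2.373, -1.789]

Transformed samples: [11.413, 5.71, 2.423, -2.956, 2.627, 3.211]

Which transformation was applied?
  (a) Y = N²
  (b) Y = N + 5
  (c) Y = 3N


Checking option (b) Y = N + 5:
  N = 6.413 -> Y = 11.413 ✓
  N = 0.71 -> Y = 5.71 ✓
  N = -2.577 -> Y = 2.423 ✓
All samples match this transformation.

(b) N + 5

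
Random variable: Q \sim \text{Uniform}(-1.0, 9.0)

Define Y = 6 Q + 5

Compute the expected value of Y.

For Y = 6Q + 5:
E[Y] = 6 * E[Q] + 5
E[Q] = (-1 + 9)/2 = 4
E[Y] = 6 * 4 + 5 = 29

29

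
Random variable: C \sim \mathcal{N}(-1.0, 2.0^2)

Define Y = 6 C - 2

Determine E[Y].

For Y = 6C - 2:
E[Y] = 6 * E[C] - 2
E[C] = -1.0 = -1
E[Y] = 6 * (-1) - 2 = -8

-8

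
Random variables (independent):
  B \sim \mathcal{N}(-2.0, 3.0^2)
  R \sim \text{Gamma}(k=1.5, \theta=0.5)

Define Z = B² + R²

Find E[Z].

E[Z] = E[B²] + E[R²]
E[B²] = Var(B) + E[B]² = 9 + 4 = 13
E[R²] = Var(R) + E[R]² = 0.375 + 0.5625 = 0.9375
E[Z] = 13 + 0.9375 = 13.9375

13.9375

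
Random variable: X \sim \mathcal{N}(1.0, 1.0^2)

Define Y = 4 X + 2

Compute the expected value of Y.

For Y = 4X + 2:
E[Y] = 4 * E[X] + 2
E[X] = 1.0 = 1
E[Y] = 4 * 1 + 2 = 6

6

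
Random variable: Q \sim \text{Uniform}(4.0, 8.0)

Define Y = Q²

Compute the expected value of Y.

Using E[X²] = Var(X) + (E[X])²:
E[Q] = 6
Var(Q) = (8 - 4)^2/12 = 1.3333333
E[Q²] = 1.3333333 + 6² = 1.3333333 + 36 = 37.333333

37.333333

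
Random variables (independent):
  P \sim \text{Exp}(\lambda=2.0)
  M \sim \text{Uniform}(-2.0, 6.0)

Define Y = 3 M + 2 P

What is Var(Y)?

For independent RVs: Var(aX + bY) = a²Var(X) + b²Var(Y)
Var(P) = 0.25
Var(M) = 5.3333333
Var(Y) = 2²*0.25 + 3²*5.3333333
= 4*0.25 + 9*5.3333333 = 49

49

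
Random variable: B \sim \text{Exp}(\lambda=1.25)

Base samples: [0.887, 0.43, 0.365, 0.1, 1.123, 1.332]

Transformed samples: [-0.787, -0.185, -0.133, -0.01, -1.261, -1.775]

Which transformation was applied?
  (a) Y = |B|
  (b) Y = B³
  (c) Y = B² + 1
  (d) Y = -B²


Checking option (d) Y = -B²:
  B = 0.887 -> Y = -0.787 ✓
  B = 0.43 -> Y = -0.185 ✓
  B = 0.365 -> Y = -0.133 ✓
All samples match this transformation.

(d) -B²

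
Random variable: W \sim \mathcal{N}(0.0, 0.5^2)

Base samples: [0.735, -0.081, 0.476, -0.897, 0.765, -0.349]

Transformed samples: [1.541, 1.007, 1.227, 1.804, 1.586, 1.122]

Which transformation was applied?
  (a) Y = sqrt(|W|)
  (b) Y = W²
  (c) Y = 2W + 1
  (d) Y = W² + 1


Checking option (d) Y = W² + 1:
  W = 0.735 -> Y = 1.541 ✓
  W = -0.081 -> Y = 1.007 ✓
  W = 0.476 -> Y = 1.227 ✓
All samples match this transformation.

(d) W² + 1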